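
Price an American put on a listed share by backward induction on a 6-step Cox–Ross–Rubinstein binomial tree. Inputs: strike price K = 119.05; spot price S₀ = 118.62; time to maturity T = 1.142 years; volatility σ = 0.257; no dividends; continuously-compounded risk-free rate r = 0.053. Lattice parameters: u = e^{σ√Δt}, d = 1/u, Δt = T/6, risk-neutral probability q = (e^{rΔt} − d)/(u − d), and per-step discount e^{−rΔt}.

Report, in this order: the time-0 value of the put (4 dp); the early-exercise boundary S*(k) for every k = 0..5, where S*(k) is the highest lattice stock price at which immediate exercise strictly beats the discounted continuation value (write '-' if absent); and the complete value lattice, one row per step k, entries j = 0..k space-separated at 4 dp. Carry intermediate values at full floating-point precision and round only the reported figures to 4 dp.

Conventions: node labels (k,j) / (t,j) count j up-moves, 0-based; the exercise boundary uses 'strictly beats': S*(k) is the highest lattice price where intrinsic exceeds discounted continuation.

params: Δt=0.19033 u=1.11865 d=0.89394 q=0.51712 e^(-rΔt)=0.98996
t_6 payoffs: 58.5167 43.3001 24.2584 0.4300 0.0000 0.0000 0.0000
t_5: node(5,0) S=67.7155 payoff=51.3345 vs cont=50.1396 → 51.3345 [stop]  node(5,1) S=84.7376 payoff=34.3124 vs cont=33.1175 → 34.3124 [stop]  node(5,2) S=106.0386 payoff=13.0114 vs cont=11.8165 → 13.0114 [stop]  node(5,3) S=132.6942 payoff=0.0000 vs cont=0.2056 → 0.2056 [wait]  node(5,4) S=166.0503 payoff=0.0000 vs cont=0.0000 → 0.0000 [wait]  node(5,5) S=207.7914 payoff=0.0000 vs cont=0.0000 → 0.0000 [wait]  ⇒ S*(5)=106.0386
t_4: node(4,0) S=75.7499 payoff=43.3001 vs cont=42.1052 → 43.3001 [stop]  node(4,1) S=94.7916 payoff=24.2584 vs cont=23.0635 → 24.2584 [stop]  node(4,2) S=118.6200 payoff=0.4300 vs cont=6.3251 → 6.3251 [wait]  node(4,3) S=148.4382 payoff=0.0000 vs cont=0.0983 → 0.0983 [wait]  node(4,4) S=185.7521 payoff=0.0000 vs cont=0.0000 → 0.0000 [wait]  ⇒ S*(4)=94.7916
t_3: node(3,0) S=84.7376 payoff=34.3124 vs cont=33.1175 → 34.3124 [stop]  node(3,1) S=106.0386 payoff=13.0114 vs cont=14.8344 → 14.8344 [wait]  node(3,2) S=132.6942 payoff=0.0000 vs cont=3.0740 → 3.0740 [wait]  node(3,3) S=166.0503 payoff=0.0000 vs cont=0.0470 → 0.0470 [wait]  ⇒ S*(3)=84.7376
t_2: node(2,0) S=94.7916 payoff=24.2584 vs cont=23.9967 → 24.2584 [stop]  node(2,1) S=118.6200 payoff=0.4300 vs cont=8.6650 → 8.6650 [wait]  node(2,2) S=148.4382 payoff=0.0000 vs cont=1.4935 → 1.4935 [wait]  ⇒ S*(2)=94.7916
t_1: node(1,0) S=106.0386 payoff=13.0114 vs cont=16.0322 → 16.0322 [wait]  node(1,1) S=132.6942 payoff=0.0000 vs cont=4.9068 → 4.9068 [wait]  ⇒ S*(1)=-
t_0: node(0,0) S=118.6200 payoff=0.4300 vs cont=10.1759 → 10.1759 [wait]  ⇒ S*(0)=-

price = 10.1759
boundary = - - 94.7916 84.7376 94.7916 106.0386
tree:
10.1759
16.0322 4.9068
24.2584 8.6650 1.4935
34.3124 14.8344 3.0740 0.0470
43.3001 24.2584 6.3251 0.0983 0.0000
51.3345 34.3124 13.0114 0.2056 0.0000 0.0000
58.5167 43.3001 24.2584 0.4300 0.0000 0.0000 0.0000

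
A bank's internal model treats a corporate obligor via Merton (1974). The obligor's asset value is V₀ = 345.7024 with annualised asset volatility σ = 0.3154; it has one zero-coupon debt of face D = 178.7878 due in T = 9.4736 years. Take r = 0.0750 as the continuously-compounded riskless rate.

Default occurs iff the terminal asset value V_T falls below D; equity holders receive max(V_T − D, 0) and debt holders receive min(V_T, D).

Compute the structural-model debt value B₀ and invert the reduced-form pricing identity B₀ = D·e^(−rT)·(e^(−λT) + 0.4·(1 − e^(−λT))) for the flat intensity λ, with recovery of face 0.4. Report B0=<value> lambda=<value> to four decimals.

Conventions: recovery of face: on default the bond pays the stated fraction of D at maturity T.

B0=82.2852 lambda=0.0118

With assets at 345.7024 and a single debt payment of 178.7878 at 9.4736 years:
d₁ = [ln(V₀/D) + (r + σ²/2)T] / (σ√T)
   = [ln(345.7024/178.7878) + (0.0750 + 0.5·0.3154²)·9.4736] / (0.3154·√9.4736)
   = [0.659379 + 1.181723] / 0.970776 = 1.896525
d₂ = d₁ − σ√T = 1.896525 − 0.970776 = 0.925749
N(d₁) = 0.971055,  N(d₂) = 0.822712,  e^(−rT) = 0.491389
E₀ = V₀·N(d₁) − D·e^(−rT)·N(d₂)
   = 345.7024·0.971055 − 178.7878·0.491389·0.822712 = 263.417181
B₀ = V₀ − E₀ = 345.7024 − 263.417181 = 82.285219
e^(−λT) = (B₀·e^(rT)/D − 0.4)/(1 − 0.4) = (82.2852·2.035049/178.7878 − 0.4)/0.6 = 0.89434991
λ = −ln(0.89434991)/9.4736 = 0.011786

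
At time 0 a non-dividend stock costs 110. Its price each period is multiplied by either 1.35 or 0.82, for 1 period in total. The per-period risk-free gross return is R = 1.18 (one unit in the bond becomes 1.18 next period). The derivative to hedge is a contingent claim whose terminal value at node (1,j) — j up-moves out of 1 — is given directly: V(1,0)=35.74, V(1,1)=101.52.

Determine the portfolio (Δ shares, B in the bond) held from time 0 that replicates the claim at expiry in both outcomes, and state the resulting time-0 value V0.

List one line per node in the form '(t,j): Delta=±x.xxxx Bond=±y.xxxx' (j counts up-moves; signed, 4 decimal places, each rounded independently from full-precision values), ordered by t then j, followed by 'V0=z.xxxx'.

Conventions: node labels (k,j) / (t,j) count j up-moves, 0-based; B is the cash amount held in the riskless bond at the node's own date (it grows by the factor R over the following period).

(0,0): Delta=1.1283 Bond=-55.9600
V0=68.1532

Under the risk-neutral measure, an up-move has probability p* = (R−d)/(u−d) = 0.6792 and values discount at R = 1.18.
Expiry values: V(1,0)=35.7400, V(1,1)=101.5200
Node (0,0) S=110.0000: V=(p*·101.5200+(1−p*)·35.7400)/1.18=68.1532; Δ=(101.5200−35.7400)/(148.5000−90.2000)=1.1283; B=V−Δ·S=-55.9600
Verification: the root portfolio costs Δ(0,0)·S0 + B(0,0) = 68.1532, matching V0.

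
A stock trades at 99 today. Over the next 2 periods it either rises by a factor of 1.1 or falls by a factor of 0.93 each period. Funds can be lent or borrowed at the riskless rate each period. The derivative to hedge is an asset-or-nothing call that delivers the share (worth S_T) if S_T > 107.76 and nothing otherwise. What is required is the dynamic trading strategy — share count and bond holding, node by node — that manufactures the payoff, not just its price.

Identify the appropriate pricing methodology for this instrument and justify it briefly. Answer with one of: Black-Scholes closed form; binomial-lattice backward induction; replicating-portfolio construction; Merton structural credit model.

framework: replicating-portfolio construction

Key observation: a price alone would not answer the question — the per-node share/bond construction on the spot-99, 1.1/0.93 tree is required, and only the replicating-portfolio method yields it.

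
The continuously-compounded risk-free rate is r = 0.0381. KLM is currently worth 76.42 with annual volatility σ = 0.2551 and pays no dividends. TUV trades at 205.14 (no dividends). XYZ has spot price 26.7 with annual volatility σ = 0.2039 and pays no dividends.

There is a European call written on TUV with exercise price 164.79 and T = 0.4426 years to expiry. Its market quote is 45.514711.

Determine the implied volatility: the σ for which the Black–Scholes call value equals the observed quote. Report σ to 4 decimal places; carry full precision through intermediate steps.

sigma = 0.3121

At σ = 0.3121 the Black–Scholes value reproduces the quote:
σ√T = 0.3121·√0.4426 = 0.207634
d₁ = (ln(S/K) + (r+σ²/2)T) / (σ√T) = (ln(205.14/164.79) + (0.0381+0.3121²/2)·0.4426) / 0.207634 = (0.219021 + 0.038419) / 0.207634 = 1.239870
d₂ = d₁ − σ√T = 1.239870 − 0.207634 = 1.032236
e^{−rT} = 0.983278
N(d₁) = 0.892488,  N(d₂) = 0.849019
V = S·N(d₁) − K·e^{−rT}·N(d₂) = 183.085055 − 137.570344 = 45.514711 (the quoted price), and the Black–Scholes price is strictly increasing in σ, so σ is unique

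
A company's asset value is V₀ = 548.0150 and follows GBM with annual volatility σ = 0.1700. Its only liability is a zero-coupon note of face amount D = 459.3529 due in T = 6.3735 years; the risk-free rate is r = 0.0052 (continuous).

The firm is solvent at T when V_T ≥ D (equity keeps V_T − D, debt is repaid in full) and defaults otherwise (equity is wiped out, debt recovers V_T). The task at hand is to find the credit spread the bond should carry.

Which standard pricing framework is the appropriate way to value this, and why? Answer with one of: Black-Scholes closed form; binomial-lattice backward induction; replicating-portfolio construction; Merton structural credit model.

framework: Merton structural credit model

Key observation: the question is about default risk generated by asset-value dynamics against a debt face of 459.3529 — the structural framework prices exactly that.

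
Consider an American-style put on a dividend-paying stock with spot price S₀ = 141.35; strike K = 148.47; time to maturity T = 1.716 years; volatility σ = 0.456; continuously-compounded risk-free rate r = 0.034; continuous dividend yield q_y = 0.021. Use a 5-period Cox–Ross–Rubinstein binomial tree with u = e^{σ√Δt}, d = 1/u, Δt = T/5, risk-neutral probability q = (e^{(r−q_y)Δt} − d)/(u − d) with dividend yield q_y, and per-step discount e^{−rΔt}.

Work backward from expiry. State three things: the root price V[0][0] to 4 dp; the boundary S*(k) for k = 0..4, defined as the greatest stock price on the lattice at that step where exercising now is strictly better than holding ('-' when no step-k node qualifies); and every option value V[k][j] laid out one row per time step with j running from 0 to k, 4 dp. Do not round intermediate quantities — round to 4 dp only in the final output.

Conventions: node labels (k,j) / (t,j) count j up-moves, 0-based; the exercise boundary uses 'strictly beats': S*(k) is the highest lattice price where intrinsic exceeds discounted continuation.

Δt=0.34320  u=1.30622  d=0.76557  q=0.44188  discount=0.98840
step 5 (expiry): payoffs max(K−S,0) = 111.2986 85.0474 40.2572 0.0000 0.0000 0.0000
step 4: (k=4,j=0): S=48.5542, K−S=99.9158, hold=98.5421 ⇒ V=99.9158 exercise | (k=4,j=1): S=82.8440, K−S=65.6260, hold=64.4985 ⇒ V=65.6260 exercise | (k=4,j=2): S=141.3500, K−S=7.1200, hold=22.2077 ⇒ V=22.2077 continue | (k=4,j=3): S=241.1740, K−S=0.0000, hold=0.0000 ⇒ V=0.0000 continue | (k=4,j=4): S=411.4955, K−S=0.0000, hold=0.0000 ⇒ V=0.0000 continue  boundary S*=82.8440
step 3: (k=3,j=0): S=63.4226, K−S=85.0474, hold=83.7805 ⇒ V=85.0474 exercise | (k=3,j=1): S=108.2128, K−S=40.2572, hold=45.9016 ⇒ V=45.9016 continue | (k=3,j=2): S=184.6346, K−S=0.0000, hold=12.2508 ⇒ V=12.2508 continue | (k=3,j=3): S=315.0270, K−S=0.0000, hold=0.0000 ⇒ V=0.0000 continue  boundary S*=63.4226
step 2: (k=2,j=0): S=82.8440, K−S=65.6260, hold=66.9637 ⇒ V=66.9637 continue | (k=2,j=1): S=141.3500, K−S=7.1200, hold=30.6719 ⇒ V=30.6719 continue | (k=2,j=2): S=241.1740, K−S=0.0000, hold=6.7581 ⇒ V=6.7581 continue  boundary S*=-
step 1: (k=1,j=0): S=108.2128, K−S=40.2572, hold=50.3363 ⇒ V=50.3363 continue | (k=1,j=1): S=184.6346, K−S=0.0000, hold=19.8717 ⇒ V=19.8717 continue  boundary S*=-
step 0: (k=0,j=0): S=141.3500, K−S=7.1200, hold=36.4468 ⇒ V=36.4468 continue  boundary S*=-

price = 36.4468
boundary = - - - 63.4226 82.8440
tree:
36.4468
50.3363 19.8717
66.9637 30.6719 6.7581
85.0474 45.9016 12.2508 0.0000
99.9158 65.6260 22.2077 0.0000 0.0000
111.2986 85.0474 40.2572 0.0000 0.0000 0.0000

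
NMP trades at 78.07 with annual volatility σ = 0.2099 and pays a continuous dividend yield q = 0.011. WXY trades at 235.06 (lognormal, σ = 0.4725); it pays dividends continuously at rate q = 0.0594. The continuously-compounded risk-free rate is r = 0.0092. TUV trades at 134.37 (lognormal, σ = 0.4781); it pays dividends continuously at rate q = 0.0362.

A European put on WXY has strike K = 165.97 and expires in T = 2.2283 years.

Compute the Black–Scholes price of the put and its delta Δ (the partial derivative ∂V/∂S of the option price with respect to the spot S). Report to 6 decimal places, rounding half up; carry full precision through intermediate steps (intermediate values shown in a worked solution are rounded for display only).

σ√T = 0.4725·√2.2283 = 0.705324
d₁ = (ln(S/K) + (r−q+σ²/2)T) / (σ√T) = (ln(235.06/165.97) + (0.0092−0.0594+0.4725²/2)·2.2283) / 0.705324 = (0.348034 + 0.136880) / 0.705324 = 0.687505
d₂ = d₁ − σ√T = 0.687505 − 0.705324 = -0.017819
e^{−rT} = 0.979708
e^{−qT} = 0.876025
N(−d₁) = 0.245882,  N(−d₂) = 0.507108
Put price V = K·e^{−rT}·N(−d₂) − S·e^{−qT}·N(−d₁) = 82.456906 − 50.631649 = 31.825258
Δ = −e^{−qT}·N(−d₁) = -0.215399

price = 31.825258
Δ = -0.215399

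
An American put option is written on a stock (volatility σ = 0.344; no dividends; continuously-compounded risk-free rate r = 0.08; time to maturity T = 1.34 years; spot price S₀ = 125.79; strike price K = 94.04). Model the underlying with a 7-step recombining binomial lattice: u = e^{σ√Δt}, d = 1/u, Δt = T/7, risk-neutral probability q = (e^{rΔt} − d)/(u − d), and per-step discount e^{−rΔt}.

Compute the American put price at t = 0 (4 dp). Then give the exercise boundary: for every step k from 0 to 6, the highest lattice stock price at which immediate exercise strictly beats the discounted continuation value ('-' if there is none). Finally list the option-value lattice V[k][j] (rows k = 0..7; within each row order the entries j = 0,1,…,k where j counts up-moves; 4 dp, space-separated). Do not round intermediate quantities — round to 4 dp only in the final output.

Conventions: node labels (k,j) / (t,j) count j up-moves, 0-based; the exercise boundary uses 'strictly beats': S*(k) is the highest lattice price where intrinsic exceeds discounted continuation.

price = 3.8696
boundary = - - - - 68.8947 59.2680 68.8947
tree:
3.8696
6.4670 1.5253
10.5305 2.8119 0.3522
16.6039 5.0932 0.7352 0.0000
25.1453 9.0112 1.5346 0.0000 0.0000
34.7720 15.4279 3.2031 0.0000 0.0000 0.0000
43.0535 25.1453 6.6857 0.0000 0.0000 0.0000 0.0000
50.1778 34.7720 13.9551 0.0000 0.0000 0.0000 0.0000 0.0000

Δt=0.19143, u=1.16243, d=0.86027, q=0.51352, disc=e^(-rΔt)=0.98480
k=7 terminal: V=max(K-S,0) → 50.1778 34.7720 13.9551 0.0000 0.0000 0.0000 0.0000 0.0000
k=6: j=0 S=50.9865 intr=43.0535 cont=41.6243 V=43.0535[EX]; j=1 S=68.8947 intr=25.1453 cont=23.7162 V=25.1453[EX]; j=2 S=93.0927 intr=0.9473 cont=6.6857 V=6.6857[hold]; j=3 S=125.7900 intr=0.0000 cont=0.0000 V=0.0000[hold]; j=4 S=169.9716 intr=0.0000 cont=0.0000 V=0.0000[hold]; j=5 S=229.6713 intr=0.0000 cont=0.0000 V=0.0000[hold]; j=6 S=310.3394 intr=0.0000 cont=0.0000 V=0.0000[hold]  S*(6)=68.8947
k=5: j=0 S=59.2680 intr=34.7720 cont=33.3428 V=34.7720[EX]; j=1 S=80.0849 intr=13.9551 cont=15.4279 V=15.4279[hold]; j=2 S=108.2134 intr=0.0000 cont=3.2031 V=3.2031[hold]; j=3 S=146.2215 intr=0.0000 cont=0.0000 V=0.0000[hold]; j=4 S=197.5793 intr=0.0000 cont=0.0000 V=0.0000[hold]; j=5 S=266.9757 intr=0.0000 cont=0.0000 V=0.0000[hold]  S*(5)=59.2680
k=4: j=0 S=68.8947 intr=25.1453 cont=24.4610 V=25.1453[EX]; j=1 S=93.0927 intr=0.9473 cont=9.0112 V=9.0112[hold]; j=2 S=125.7900 intr=0.0000 cont=1.5346 V=1.5346[hold]; j=3 S=169.9716 intr=0.0000 cont=0.0000 V=0.0000[hold]; j=4 S=229.6713 intr=0.0000 cont=0.0000 V=0.0000[hold]  S*(4)=68.8947
k=3: j=0 S=80.0849 intr=13.9551 cont=16.6039 V=16.6039[hold]; j=1 S=108.2134 intr=0.0000 cont=5.0932 V=5.0932[hold]; j=2 S=146.2215 intr=0.0000 cont=0.7352 V=0.7352[hold]; j=3 S=197.5793 intr=0.0000 cont=0.0000 V=0.0000[hold]  S*(3)=-
k=2: j=0 S=93.0927 intr=0.9473 cont=10.5305 V=10.5305[hold]; j=1 S=125.7900 intr=0.0000 cont=2.8119 V=2.8119[hold]; j=2 S=169.9716 intr=0.0000 cont=0.3522 V=0.3522[hold]  S*(2)=-
k=1: j=0 S=108.2134 intr=0.0000 cont=6.4670 V=6.4670[hold]; j=1 S=146.2215 intr=0.0000 cont=1.5253 V=1.5253[hold]  S*(1)=-
k=0: j=0 S=125.7900 intr=0.0000 cont=3.8696 V=3.8696[hold]  S*(0)=-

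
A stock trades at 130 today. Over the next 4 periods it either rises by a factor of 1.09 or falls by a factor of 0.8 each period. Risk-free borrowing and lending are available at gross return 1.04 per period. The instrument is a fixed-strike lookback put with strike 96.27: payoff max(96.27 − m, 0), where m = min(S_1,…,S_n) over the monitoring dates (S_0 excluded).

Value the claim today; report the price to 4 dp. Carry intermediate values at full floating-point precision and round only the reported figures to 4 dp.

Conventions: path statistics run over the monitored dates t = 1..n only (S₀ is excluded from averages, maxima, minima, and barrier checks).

price = 0.8200

Set p* = 0.8276 (from d < R < u); the path-dependent value is the discounted p*-expectation over all price paths.
Enumerate all 2^4 = 16 price paths (U = up ×1.09, D = down ×0.8); each path with k up-moves has probability p*^k·(1−p*)^(4−k).
DDDD: m=53.2480, payoff=43.0220, prob=0.000884
UDDD: m=72.5504, payoff=23.7196, prob=0.004242
DUDD: m=72.5504, payoff=23.7196, prob=0.004242
UUDD: m=98.8499, payoff=0.0000, prob=0.020360
DDUD: m=72.5504, payoff=23.7196, prob=0.004242
UDUD: m=98.8499, payoff=0.0000, prob=0.020360
DUUD: m=98.8499, payoff=0.0000, prob=0.020360
UUUD: m=134.6830, payoff=0.0000, prob=0.097726
DDDU: m=66.5600, payoff=29.7100, prob=0.004242
UDDU: m=90.6880, payoff=5.5820, prob=0.020360
DUDU: m=90.6880, payoff=5.5820, prob=0.020360
UUDU: m=123.5624, payoff=0.0000, prob=0.097726
DDUU: m=83.2000, payoff=13.0700, prob=0.020360
UDUU: m=113.3600, payoff=0.0000, prob=0.097726
DUUU: m=104.0000, payoff=0.0000, prob=0.097726
UUUU: m=141.7000, payoff=0.0000, prob=0.469087
Price = Σ prob·payoff / R^4 = 0.959258 / 1.169859 = 0.8200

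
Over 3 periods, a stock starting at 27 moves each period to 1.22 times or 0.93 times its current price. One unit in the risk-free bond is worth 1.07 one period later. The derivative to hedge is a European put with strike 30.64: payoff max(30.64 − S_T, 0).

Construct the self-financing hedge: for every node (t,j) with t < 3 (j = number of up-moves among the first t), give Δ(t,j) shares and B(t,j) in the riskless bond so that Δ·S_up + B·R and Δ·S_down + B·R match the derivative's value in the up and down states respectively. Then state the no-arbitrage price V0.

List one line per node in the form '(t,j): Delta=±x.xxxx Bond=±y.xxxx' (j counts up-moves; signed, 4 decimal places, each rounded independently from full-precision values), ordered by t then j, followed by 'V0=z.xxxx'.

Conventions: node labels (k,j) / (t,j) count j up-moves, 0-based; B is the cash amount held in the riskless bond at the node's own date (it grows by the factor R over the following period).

(0,0): Delta=-0.3219 Bond=10.3791
(1,0): Delta=-0.5828 Bond=17.6567
(1,1): Delta=-0.1088 Bond=4.0866
(2,0): Delta=-1.0000 Bond=28.6355
(2,1): Delta=-0.2420 Bond=8.4539
(2,2): Delta=0.0000 Bond=0.0000
V0=1.6880

Under the risk-neutral measure, an up-move has probability p* = (R−d)/(u−d) = 0.4828 and values discount at R = 1.07.
At maturity the claim pays: V(3,0)=8.9224, V(3,1)=2.1502, V(3,2)=0.0000, V(3,3)=0.0000
Node (2,0) S=23.3523: V=(p*·2.1502+(1−p*)·8.9224)/1.07=5.2832; Δ=(2.1502−8.9224)/(28.4898−21.7176)=-1.0000; B=V−Δ·S=28.6355
Node (2,1) S=30.6342: V=(p*·0.0000+(1−p*)·2.1502)/1.07=1.0394; Δ=(0.0000−2.1502)/(37.3737−28.4898)=-0.2420; B=V−Δ·S=8.4539
Node (2,2) S=40.1868: V=(p*·0.0000+(1−p*)·0.0000)/1.07=0.0000; Δ=(0.0000−0.0000)/(49.0279−37.3737)=0.0000; B=V−Δ·S=0.0000
Node (1,0) S=25.1100: V=(p*·1.0394+(1−p*)·5.2832)/1.07=3.0229; Δ=(1.0394−5.2832)/(30.6342−23.3523)=-0.5828; B=V−Δ·S=17.6567
Node (1,1) S=32.9400: V=(p*·0.0000+(1−p*)·1.0394)/1.07=0.5025; Δ=(0.0000−1.0394)/(40.1868−30.6342)=-0.1088; B=V−Δ·S=4.0866
Node (0,0) S=27.0000: V=(p*·0.5025+(1−p*)·3.0229)/1.07=1.6880; Δ=(0.5025−3.0229)/(32.9400−25.1100)=-0.3219; B=V−Δ·S=10.3791
As a check, the time-0 holding Δ(0,0)·S0 + B(0,0) comes to 1.6880 — exactly V0.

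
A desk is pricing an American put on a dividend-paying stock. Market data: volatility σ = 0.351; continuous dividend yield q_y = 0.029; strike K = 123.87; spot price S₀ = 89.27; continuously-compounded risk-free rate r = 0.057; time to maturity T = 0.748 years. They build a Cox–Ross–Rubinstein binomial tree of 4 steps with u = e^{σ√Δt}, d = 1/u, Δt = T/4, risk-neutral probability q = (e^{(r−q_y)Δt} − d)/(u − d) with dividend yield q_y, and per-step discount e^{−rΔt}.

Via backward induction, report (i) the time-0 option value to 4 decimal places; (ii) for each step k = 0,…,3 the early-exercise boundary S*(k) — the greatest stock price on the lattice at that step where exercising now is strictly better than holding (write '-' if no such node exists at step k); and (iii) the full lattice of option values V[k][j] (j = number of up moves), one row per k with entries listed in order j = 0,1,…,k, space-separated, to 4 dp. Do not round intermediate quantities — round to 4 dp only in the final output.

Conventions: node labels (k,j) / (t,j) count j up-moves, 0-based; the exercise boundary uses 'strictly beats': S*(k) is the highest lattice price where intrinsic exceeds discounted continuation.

price = 35.2275
boundary = - 76.6984 89.2700 103.9022
tree:
35.2275
47.1716 23.0420
57.9728 34.6000 11.0035
67.2529 47.1716 19.9678 1.5130
75.2261 57.9728 34.6000 2.9372 0.0000

Δt=0.18700  u=1.16391  d=0.85917  q=0.47935  discount=0.98940
step 4 (expiry): payoffs max(K−S,0) = 75.2261 57.9728 34.6000 2.9372 0.0000
step 3: (k=3,j=0): S=56.6171, K−S=67.2529, hold=66.2458 ⇒ V=67.2529 exercise | (k=3,j=1): S=76.6984, K−S=47.1716, hold=46.2731 ⇒ V=47.1716 exercise | (k=3,j=2): S=103.9022, K−S=19.9678, hold=19.2164 ⇒ V=19.9678 exercise | (k=3,j=3): S=140.7548, K−S=0.0000, hold=1.5130 ⇒ V=1.5130 continue  boundary S*=103.9022
step 2: (k=2,j=0): S=65.8972, K−S=57.9728, hold=57.0159 ⇒ V=57.9728 exercise | (k=2,j=1): S=89.2700, K−S=34.6000, hold=33.7695 ⇒ V=34.6000 exercise | (k=2,j=2): S=120.9328, K−S=2.9372, hold=11.0035 ⇒ V=11.0035 continue  boundary S*=89.2700
step 1: (k=1,j=0): S=76.6984, K−S=47.1716, hold=46.2731 ⇒ V=47.1716 exercise | (k=1,j=1): S=103.9022, K−S=19.9678, hold=23.0420 ⇒ V=23.0420 continue  boundary S*=76.6984
step 0: (k=0,j=0): S=89.2700, K−S=34.6000, hold=35.2275 ⇒ V=35.2275 continue  boundary S*=-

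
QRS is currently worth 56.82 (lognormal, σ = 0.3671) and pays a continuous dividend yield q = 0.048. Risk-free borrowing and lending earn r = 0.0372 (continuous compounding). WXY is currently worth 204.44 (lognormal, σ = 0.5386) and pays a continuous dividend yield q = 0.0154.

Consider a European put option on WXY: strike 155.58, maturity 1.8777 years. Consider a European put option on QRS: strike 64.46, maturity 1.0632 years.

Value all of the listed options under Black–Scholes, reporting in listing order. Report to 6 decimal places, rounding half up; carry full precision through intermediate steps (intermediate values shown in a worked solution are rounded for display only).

price(WXY put K=155.58) = 26.881181
price(QRS put K=64.46) = 13.247864

[WXY put K=155.58]
σ√T = 0.5386·√1.8777 = 0.738039
d₁ = (ln(S/K) + (r−q+σ²/2)T) / (σ√T) = (ln(204.44/155.58) + (0.0372−0.0154+0.5386²/2)·1.8777) / 0.738039 = (0.273114 + 0.313285) / 0.738039 = 0.794537
d₂ = d₁ − σ√T = 0.794537 − 0.738039 = 0.056497
e^{−rT} = 0.932533
e^{−qT} = 0.971498
N(−d₁) = 0.213442,  N(−d₂) = 0.477473
price = K·e^{−rT}·N(−d₂) − S·e^{−qT}·N(−d₁) = 69.273430 − 42.392249 = 26.881181
[QRS put K=64.46]
σ√T = 0.3671·√1.0632 = 0.378523
d₁ = (ln(S/K) + (r−q+σ²/2)T) / (σ√T) = (ln(56.82/64.46) + (0.0372−0.048+0.3671²/2)·1.0632) / 0.378523 = (-0.126156 + 0.060157) / 0.378523 = -0.174360
d₂ = d₁ − σ√T = -0.174360 − 0.378523 = -0.552883
e^{−rT} = 0.961221
e^{−qT} = 0.950247
N(−d₁) = 0.569209,  N(−d₂) = 0.709828
price = K·e^{−rT}·N(−d₂) − S·e^{−qT}·N(−d₁) = 43.981171 − 30.733307 = 13.247864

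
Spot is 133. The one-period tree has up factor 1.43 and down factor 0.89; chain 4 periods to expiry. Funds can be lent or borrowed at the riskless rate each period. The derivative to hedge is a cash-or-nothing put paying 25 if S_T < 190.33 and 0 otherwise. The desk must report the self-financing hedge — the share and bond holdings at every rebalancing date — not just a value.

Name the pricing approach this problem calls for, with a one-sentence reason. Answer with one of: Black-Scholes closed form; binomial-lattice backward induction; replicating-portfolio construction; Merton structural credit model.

Key observation: the task asks for the hedge itself — share and bond holdings at every node of the 4-period tree on spot 133 with factors 1.43/0.89 — which is exactly what the replicating-portfolio construction produces.

framework: replicating-portfolio construction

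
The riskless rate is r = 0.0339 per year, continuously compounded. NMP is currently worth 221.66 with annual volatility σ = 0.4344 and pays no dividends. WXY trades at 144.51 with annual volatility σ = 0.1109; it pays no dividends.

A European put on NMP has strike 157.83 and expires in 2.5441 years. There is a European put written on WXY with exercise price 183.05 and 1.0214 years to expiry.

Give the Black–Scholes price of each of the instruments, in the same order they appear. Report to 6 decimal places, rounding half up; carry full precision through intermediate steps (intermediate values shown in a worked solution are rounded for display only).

price(NMP put K=157.83) = 19.790402
price(WXY put K=183.05) = 32.565510

[NMP put K=157.83]
σ√T = 0.4344·√2.5441 = 0.692878
d₁ = (ln(S/K) + (r+σ²/2)T) / (σ√T) = (ln(221.66/157.83) + (0.0339+0.4344²/2)·2.5441) / 0.692878 = (0.339626 + 0.326285) / 0.692878 = 0.961080
d₂ = d₁ − σ√T = 0.961080 − 0.692878 = 0.268202
e^{−rT} = 0.917369
N(−d₁) = 0.168256,  N(−d₂) = 0.394272
price = K·e^{−rT}·N(−d₂) − S·N(−d₁) = 57.086030 − 37.295629 = 19.790402
[WXY put K=183.05]
σ√T = 0.1109·√1.0214 = 0.112080
d₁ = (ln(S/K) + (r+σ²/2)T) / (σ√T) = (ln(144.51/183.05) + (0.0339+0.1109²/2)·1.0214) / 0.112080 = (-0.236411 + 0.040906) / 0.112080 = -1.744322
d₂ = d₁ − σ√T = -1.744322 − 0.112080 = -1.856402
e^{−rT} = 0.965967
N(−d₁) = 0.959448,  N(−d₂) = 0.968302
price = K·e^{−rT}·N(−d₂) − S·N(−d₁) = 171.215410 − 138.649900 = 32.565510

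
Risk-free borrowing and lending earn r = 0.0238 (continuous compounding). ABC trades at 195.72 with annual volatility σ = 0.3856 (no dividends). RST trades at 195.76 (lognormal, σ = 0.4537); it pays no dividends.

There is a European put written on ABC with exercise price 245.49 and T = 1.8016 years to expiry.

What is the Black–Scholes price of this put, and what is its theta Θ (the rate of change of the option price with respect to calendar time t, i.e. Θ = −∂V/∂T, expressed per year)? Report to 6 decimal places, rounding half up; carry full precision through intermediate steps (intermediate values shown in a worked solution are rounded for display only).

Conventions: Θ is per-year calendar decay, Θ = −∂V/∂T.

σ√T = 0.3856·√1.8016 = 0.517567
d₁ = (ln(S/K) + (r+σ²/2)T) / (σ√T) = (ln(195.72/245.49) + (0.0238+0.3856²/2)·1.8016) / 0.517567 = (-0.226571 + 0.176816) / 0.517567 = -0.096134
d₂ = d₁ − σ√T = -0.096134 − 0.517567 = -0.613700
e^{−rT} = 0.958028
N(−d₁) = 0.538293,  N(−d₂) = 0.730293
Put price V = K·e^{−rT}·N(−d₂) − S·N(−d₁) = 171.754992 − 105.354654 = 66.400338
φ(d₁) = (1/√(2π))·e^{−d₁²/2} = 0.397103
Θ = −S·φ(d₁)·σ/(2√T) + r·K·e^{−rT}·N(−d₂) = −11.163910 + 4.087769 = -7.076141

price = 66.400338
Θ = -7.076141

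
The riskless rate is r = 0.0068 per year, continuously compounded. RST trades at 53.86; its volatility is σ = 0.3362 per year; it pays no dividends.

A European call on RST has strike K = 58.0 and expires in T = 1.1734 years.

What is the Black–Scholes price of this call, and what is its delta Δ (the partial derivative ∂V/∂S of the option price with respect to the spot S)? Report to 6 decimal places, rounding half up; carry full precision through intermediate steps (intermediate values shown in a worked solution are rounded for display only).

price = 6.339057
Δ = 0.500262

σ√T = 0.3362·√1.1734 = 0.364184
d₁ = (ln(S/K) + (r+σ²/2)T) / (σ√T) = (ln(53.86/58.0) + (0.0068+0.3362²/2)·1.1734) / 0.364184 = (-0.074055 + 0.074294) / 0.364184 = 0.000657
d₂ = d₁ − σ√T = 0.000657 − 0.364184 = -0.363527
e^{−rT} = 0.992053
N(d₁) = 0.500262,  N(d₂) = 0.358106
Call price V = S·N(d₁) − K·e^{−rT}·N(d₂) = 26.944110 − 20.605054 = 6.339057
Δ = N(d₁) = 0.500262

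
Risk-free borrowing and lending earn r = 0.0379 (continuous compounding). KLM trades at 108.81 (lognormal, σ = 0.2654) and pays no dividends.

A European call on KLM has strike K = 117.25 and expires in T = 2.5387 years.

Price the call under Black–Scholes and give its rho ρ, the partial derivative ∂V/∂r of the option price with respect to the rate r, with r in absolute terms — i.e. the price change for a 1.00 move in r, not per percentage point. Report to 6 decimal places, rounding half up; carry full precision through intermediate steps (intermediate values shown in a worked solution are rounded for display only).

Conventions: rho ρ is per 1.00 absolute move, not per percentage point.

σ√T = 0.2654·√2.5387 = 0.422870
d₁ = (ln(S/K) + (r+σ²/2)T) / (σ√T) = (ln(108.81/117.25) + (0.0379+0.2654²/2)·2.5387) / 0.422870 = (-0.074705 + 0.185626) / 0.422870 = 0.262305
d₂ = d₁ − σ√T = 0.262305 − 0.422870 = -0.160564
e^{−rT} = 0.908267
N(d₁) = 0.603457,  N(d₂) = 0.436218
Call price V = S·N(d₁) − K·e^{−rT}·N(d₂) = 65.662152 − 46.454765 = 19.207387
ρ = K·T·e^{−rT}·N(d₂) = 117.934712

price = 19.207387
ρ = 117.934712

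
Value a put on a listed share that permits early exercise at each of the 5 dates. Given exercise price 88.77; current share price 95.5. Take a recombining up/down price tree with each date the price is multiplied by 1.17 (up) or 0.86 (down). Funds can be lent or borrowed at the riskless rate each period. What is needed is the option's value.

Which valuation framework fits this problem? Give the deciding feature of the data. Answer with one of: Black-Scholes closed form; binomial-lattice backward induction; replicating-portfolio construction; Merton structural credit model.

framework: binomial-lattice backward induction

Key observation: with exercise allowed before expiry on a discrete up/down model (5 steps from spot 95.5), the strike-88.77 put's value must be rolled back through the tree testing early exercise at each node.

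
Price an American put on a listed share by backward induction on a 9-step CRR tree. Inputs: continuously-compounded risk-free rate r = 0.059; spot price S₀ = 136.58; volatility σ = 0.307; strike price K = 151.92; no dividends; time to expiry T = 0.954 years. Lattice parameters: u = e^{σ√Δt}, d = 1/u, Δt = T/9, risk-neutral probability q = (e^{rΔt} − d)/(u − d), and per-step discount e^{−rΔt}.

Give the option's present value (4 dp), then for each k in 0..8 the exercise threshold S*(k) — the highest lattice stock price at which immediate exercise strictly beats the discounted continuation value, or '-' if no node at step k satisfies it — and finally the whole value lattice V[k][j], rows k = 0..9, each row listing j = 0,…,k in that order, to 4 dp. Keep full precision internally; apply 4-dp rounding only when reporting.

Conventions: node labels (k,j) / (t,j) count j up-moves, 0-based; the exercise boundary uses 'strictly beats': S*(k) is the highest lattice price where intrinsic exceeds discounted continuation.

price = 21.9587
boundary = - - 111.8330 101.1955 111.8330 101.1955 111.8330 123.5886 136.5800
tree:
21.9587
30.1443 14.2508
40.0870 20.8250 8.0185
50.7245 29.4440 12.6806 3.5730
60.3501 40.0870 19.4333 6.2547 1.0029
69.0601 50.7245 28.6256 10.7128 1.9861 0.0569
76.9417 60.3501 40.0870 17.8070 3.9296 0.1160 0.0000
84.0736 69.0601 50.7245 28.3314 7.7678 0.2366 0.0000 0.0000
90.5271 76.9417 60.3501 40.0870 15.3400 0.4822 0.0000 0.0000 0.0000
96.3667 84.0736 69.0601 50.7245 28.3314 0.9830 0.0000 0.0000 0.0000 0.0000

params: Δt=0.10600 u=1.10512 d=0.90488 q=0.50636 e^(-rΔt)=0.99377
t_9 payoffs: 96.3667 84.0736 69.0601 50.7245 28.3314 0.9830 0.0000 0.0000 0.0000 0.0000
t_8: node(8,0) S=61.3929 payoff=90.5271 vs cont=89.5799 → 90.5271 [stop]  node(8,1) S=74.9783 payoff=76.9417 vs cont=75.9946 → 76.9417 [stop]  node(8,2) S=91.5699 payoff=60.3501 vs cont=59.4030 → 60.3501 [stop]  node(8,3) S=111.8330 payoff=40.0870 vs cont=39.1399 → 40.0870 [stop]  node(8,4) S=136.5800 payoff=15.3400 vs cont=14.3929 → 15.3400 [stop]  node(8,5) S=166.8032 payoff=0.0000 vs cont=0.4822 → 0.4822 [wait]  node(8,6) S=203.7143 payoff=0.0000 vs cont=0.0000 → 0.0000 [wait]  node(8,7) S=248.7933 payoff=0.0000 vs cont=0.0000 → 0.0000 [wait]  node(8,8) S=303.8476 payoff=0.0000 vs cont=0.0000 → 0.0000 [wait]  ⇒ S*(8)=136.5800
t_7: node(7,0) S=67.8464 payoff=84.0736 vs cont=83.1264 → 84.0736 [stop]  node(7,1) S=82.8599 payoff=69.0601 vs cont=68.1130 → 69.0601 [stop]  node(7,2) S=101.1955 payoff=50.7245 vs cont=49.7773 → 50.7245 [stop]  node(7,3) S=123.5886 payoff=28.3314 vs cont=27.3842 → 28.3314 [stop]  node(7,4) S=150.9370 payoff=0.9830 vs cont=7.7678 → 7.7678 [wait]  node(7,5) S=184.3371 payoff=0.0000 vs cont=0.2366 → 0.2366 [wait]  node(7,6) S=225.1283 payoff=0.0000 vs cont=0.0000 → 0.0000 [wait]  node(7,7) S=274.9459 payoff=0.0000 vs cont=0.0000 → 0.0000 [wait]  ⇒ S*(7)=123.5886
t_6: node(6,0) S=74.9783 payoff=76.9417 vs cont=75.9946 → 76.9417 [stop]  node(6,1) S=91.5699 payoff=60.3501 vs cont=59.4030 → 60.3501 [stop]  node(6,2) S=111.8330 payoff=40.0870 vs cont=39.1399 → 40.0870 [stop]  node(6,3) S=136.5800 payoff=15.3400 vs cont=17.8070 → 17.8070 [wait]  node(6,4) S=166.8032 payoff=0.0000 vs cont=3.9296 → 3.9296 [wait]  node(6,5) S=203.7143 payoff=0.0000 vs cont=0.1160 → 0.1160 [wait]  node(6,6) S=248.7933 payoff=0.0000 vs cont=0.0000 → 0.0000 [wait]  ⇒ S*(6)=111.8330
t_5: node(5,0) S=82.8599 payoff=69.0601 vs cont=68.1130 → 69.0601 [stop]  node(5,1) S=101.1955 payoff=50.7245 vs cont=49.7773 → 50.7245 [stop]  node(5,2) S=123.5886 payoff=28.3314 vs cont=28.6256 → 28.6256 [wait]  node(5,3) S=150.9370 payoff=0.9830 vs cont=10.7128 → 10.7128 [wait]  node(5,4) S=184.3371 payoff=0.0000 vs cont=1.9861 → 1.9861 [wait]  node(5,5) S=225.1283 payoff=0.0000 vs cont=0.0569 → 0.0569 [wait]  ⇒ S*(5)=101.1955
t_4: node(4,0) S=91.5699 payoff=60.3501 vs cont=59.4030 → 60.3501 [stop]  node(4,1) S=111.8330 payoff=40.0870 vs cont=39.2880 → 40.0870 [stop]  node(4,2) S=136.5800 payoff=15.3400 vs cont=19.4333 → 19.4333 [wait]  node(4,3) S=166.8032 payoff=0.0000 vs cont=6.2547 → 6.2547 [wait]  node(4,4) S=203.7143 payoff=0.0000 vs cont=1.0029 → 1.0029 [wait]  ⇒ S*(4)=111.8330
t_3: node(3,0) S=101.1955 payoff=50.7245 vs cont=49.7773 → 50.7245 [stop]  node(3,1) S=123.5886 payoff=28.3314 vs cont=29.4440 → 29.4440 [wait]  node(3,2) S=150.9370 payoff=0.9830 vs cont=12.6806 → 12.6806 [wait]  node(3,3) S=184.3371 payoff=0.0000 vs cont=3.5730 → 3.5730 [wait]  ⇒ S*(3)=101.1955
t_2: node(2,0) S=111.8330 payoff=40.0870 vs cont=39.6998 → 40.0870 [stop]  node(2,1) S=136.5800 payoff=15.3400 vs cont=20.8250 → 20.8250 [wait]  node(2,2) S=166.8032 payoff=0.0000 vs cont=8.0185 → 8.0185 [wait]  ⇒ S*(2)=111.8330
t_1: node(1,0) S=123.5886 payoff=28.3314 vs cont=30.1443 → 30.1443 [wait]  node(1,1) S=150.9370 payoff=0.9830 vs cont=14.2508 → 14.2508 [wait]  ⇒ S*(1)=-
t_0: node(0,0) S=136.5800 payoff=15.3400 vs cont=21.9587 → 21.9587 [wait]  ⇒ S*(0)=-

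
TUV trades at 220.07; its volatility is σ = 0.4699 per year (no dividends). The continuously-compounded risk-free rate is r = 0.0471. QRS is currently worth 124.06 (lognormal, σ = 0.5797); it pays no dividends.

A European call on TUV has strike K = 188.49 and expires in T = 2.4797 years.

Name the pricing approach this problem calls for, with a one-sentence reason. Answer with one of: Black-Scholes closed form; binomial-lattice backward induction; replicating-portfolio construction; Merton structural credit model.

Key observation: a European-exercise option on TUV struck at 188.49 — a GBM underlying with constant parameters — admits an analytic price: the data contain no early exercise, no discrete tree, no debt structure.

framework: Black-Scholes closed form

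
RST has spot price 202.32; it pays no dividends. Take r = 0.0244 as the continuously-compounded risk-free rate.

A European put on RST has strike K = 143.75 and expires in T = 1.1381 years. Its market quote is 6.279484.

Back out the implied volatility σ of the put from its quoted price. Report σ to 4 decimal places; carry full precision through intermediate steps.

At σ = 0.3726 the Black–Scholes value reproduces the quote:
σ√T = 0.3726·√1.1381 = 0.397496
d₁ = (ln(S/K) + (r+σ²/2)T) / (σ√T) = (ln(202.32/143.75) + (0.0244+0.3726²/2)·1.1381) / 0.397496 = (0.341775 + 0.106771) / 0.397496 = 1.128429
d₂ = d₁ − σ√T = 1.128429 − 0.397496 = 0.730932
e^{−rT} = 0.972612
N(−d₁) = 0.129569,  N(−d₂) = 0.232410
V = K·e^{−rT}·N(−d₂) − S·N(−d₁) = 32.493976 − 26.214492 = 6.279484 (equal to the quote); since ∂V/∂σ > 0 for all σ, the implied volatility is unique

sigma = 0.3726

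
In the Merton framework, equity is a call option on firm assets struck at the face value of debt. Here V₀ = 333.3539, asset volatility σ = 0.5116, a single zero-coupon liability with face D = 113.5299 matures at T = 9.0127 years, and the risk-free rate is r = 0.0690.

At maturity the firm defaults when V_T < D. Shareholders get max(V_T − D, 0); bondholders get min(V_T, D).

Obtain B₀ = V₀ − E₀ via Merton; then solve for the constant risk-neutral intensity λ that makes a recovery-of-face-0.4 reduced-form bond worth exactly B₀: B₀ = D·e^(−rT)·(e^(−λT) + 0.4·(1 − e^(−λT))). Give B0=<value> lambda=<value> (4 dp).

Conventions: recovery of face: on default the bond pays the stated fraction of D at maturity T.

B0=48.7034 lambda=0.0453

Work the structural quantities from V₀ = 333.3539 against face 113.5299:
d₁ = [ln(V₀/D) + (r + σ²/2)T] / (σ√T)
   = [ln(333.3539/113.5299) + (0.0690 + 0.5·0.5116²)·9.0127] / (0.5116·√9.0127)
   = [1.077138 + 1.801344] / 1.535883 = 1.874155
d₂ = d₁ − σ√T = 1.874155 − 1.535883 = 0.338273
N(d₁) = 0.969545,  N(d₂) = 0.632421,  e^(−rT) = 0.536936
E₀ = V₀·N(d₁) − D·e^(−rT)·N(d₂)
   = 333.3539·0.969545 − 113.5299·0.536936·0.632421 = 284.650453
B₀ = V₀ − E₀ = 333.3539 − 284.650453 = 48.703447
e^(−λT) = (B₀·e^(rT)/D − 0.4)/(1 − 0.4) = (48.7034·1.862419/113.5299 − 0.4)/0.6 = 0.66493773
λ = −ln(0.66493773)/9.0127 = 0.045276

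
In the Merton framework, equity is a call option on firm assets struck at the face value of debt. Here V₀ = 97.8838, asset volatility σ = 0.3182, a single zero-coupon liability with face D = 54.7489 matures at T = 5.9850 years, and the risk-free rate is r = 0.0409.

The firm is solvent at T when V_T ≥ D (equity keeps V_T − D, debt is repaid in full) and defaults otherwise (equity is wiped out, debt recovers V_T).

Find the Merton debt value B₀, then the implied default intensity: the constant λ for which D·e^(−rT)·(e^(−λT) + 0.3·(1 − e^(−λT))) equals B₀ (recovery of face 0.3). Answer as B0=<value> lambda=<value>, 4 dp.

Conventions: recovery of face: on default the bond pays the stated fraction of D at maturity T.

With assets at 97.8838 and a single debt payment of 54.7489 at 5.9850 years:
d₁ = [ln(V₀/D) + (r + σ²/2)T] / (σ√T)
   = [ln(97.8838/54.7489) + (0.0409 + 0.5·0.3182²)·5.9850] / (0.3182·√5.9850)
   = [0.581024 + 0.547781] / 0.778453 = 1.450062
d₂ = d₁ − σ√T = 1.450062 − 0.778453 = 0.671609
N(d₁) = 0.926479,  N(d₂) = 0.749084,  e^(−rT) = 0.782872
E₀ = V₀·N(d₁) − D·e^(−rT)·N(d₂)
   = 97.8838·0.926479 − 54.7489·0.782872·0.749084 = 58.580572
B₀ = V₀ − E₀ = 97.8838 − 58.580572 = 39.303228
e^(−λT) = (B₀·e^(rT)/D − 0.3)/(1 − 0.3) = (39.3032·1.277349/54.7489 − 0.3)/0.7 = 0.88140626
λ = −ln(0.88140626)/5.9850 = 0.021092

B0=39.3032 lambda=0.0211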